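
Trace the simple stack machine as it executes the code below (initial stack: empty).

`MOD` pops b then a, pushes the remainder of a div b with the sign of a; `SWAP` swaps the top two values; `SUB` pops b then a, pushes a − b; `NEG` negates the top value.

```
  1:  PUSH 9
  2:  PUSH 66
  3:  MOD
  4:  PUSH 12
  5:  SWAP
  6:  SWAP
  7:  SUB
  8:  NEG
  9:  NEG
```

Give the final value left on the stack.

PUSH 9  -> 9
PUSH 66 -> 9 66
MOD     -> 9
PUSH 12 -> 9 12
SWAP    -> 12 9
SWAP    -> 9 12
SUB     -> -3
NEG     -> 3
NEG     -> -3

-3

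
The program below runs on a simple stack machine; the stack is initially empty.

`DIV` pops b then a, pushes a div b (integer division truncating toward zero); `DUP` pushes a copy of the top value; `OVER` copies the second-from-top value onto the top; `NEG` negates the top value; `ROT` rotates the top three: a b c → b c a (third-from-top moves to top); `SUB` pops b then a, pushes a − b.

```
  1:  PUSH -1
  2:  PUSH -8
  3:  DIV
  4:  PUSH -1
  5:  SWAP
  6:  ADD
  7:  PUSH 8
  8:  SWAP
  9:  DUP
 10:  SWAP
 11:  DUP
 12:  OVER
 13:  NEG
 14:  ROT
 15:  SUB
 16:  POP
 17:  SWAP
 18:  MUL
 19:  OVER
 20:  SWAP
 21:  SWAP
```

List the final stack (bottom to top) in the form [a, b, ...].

[8, 1, 8]

PUSH -1 → -1
PUSH -8 → -1 -8
DIV     → 0
PUSH -1 → 0 -1
SWAP    → -1 0
ADD     → -1
PUSH 8  → -1 8
SWAP    → 8 -1
DUP     → 8 -1 -1
SWAP    → 8 -1 -1
DUP     → 8 -1 -1 -1
OVER    → 8 -1 -1 -1 -1
NEG     → 8 -1 -1 -1 1
ROT     → 8 -1 -1 1 -1
SUB     → 8 -1 -1 2
POP     → 8 -1 -1
SWAP    → 8 -1 -1
MUL     → 8 1
OVER    → 8 1 8
SWAP    → 8 8 1
SWAP    → 8 1 8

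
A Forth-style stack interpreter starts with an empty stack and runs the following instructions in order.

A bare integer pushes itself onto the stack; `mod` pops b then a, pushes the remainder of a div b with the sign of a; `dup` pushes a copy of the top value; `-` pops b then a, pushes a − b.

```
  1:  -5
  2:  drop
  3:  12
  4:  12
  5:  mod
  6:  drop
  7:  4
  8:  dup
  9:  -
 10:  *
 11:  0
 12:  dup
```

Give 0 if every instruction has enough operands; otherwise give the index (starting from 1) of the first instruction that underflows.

-5   → [-5]
drop → []
12   → [12]
12   → [12, 12]
mod  → [0]
drop → []
4    → [4]
dup  → [4, 4]
-    → [0]
*  — needs 2 operands, stack has 1 → underflow

10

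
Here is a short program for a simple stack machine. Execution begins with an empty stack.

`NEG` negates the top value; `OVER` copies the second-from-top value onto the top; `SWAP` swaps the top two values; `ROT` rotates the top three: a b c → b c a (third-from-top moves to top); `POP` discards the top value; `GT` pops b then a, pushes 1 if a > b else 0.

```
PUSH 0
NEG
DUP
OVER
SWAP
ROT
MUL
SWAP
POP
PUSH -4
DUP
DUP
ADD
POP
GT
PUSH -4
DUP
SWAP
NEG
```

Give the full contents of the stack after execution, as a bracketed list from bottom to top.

PUSH 0  → [0]
NEG     → [0]
DUP     → [0, 0]
OVER    → [0, 0, 0]
SWAP    → [0, 0, 0]
ROT     → [0, 0, 0]
MUL     → [0, 0]
SWAP    → [0, 0]
POP     → [0]
PUSH -4 → [0, -4]
DUP     → [0, -4, -4]
DUP     → [0, -4, -4, -4]
ADD     → [0, -4, -8]
POP     → [0, -4]
GT      → [1]
PUSH -4 → [1, -4]
DUP     → [1, -4, -4]
SWAP    → [1, -4, -4]
NEG     → [1, -4, 4]

[1, -4, 4]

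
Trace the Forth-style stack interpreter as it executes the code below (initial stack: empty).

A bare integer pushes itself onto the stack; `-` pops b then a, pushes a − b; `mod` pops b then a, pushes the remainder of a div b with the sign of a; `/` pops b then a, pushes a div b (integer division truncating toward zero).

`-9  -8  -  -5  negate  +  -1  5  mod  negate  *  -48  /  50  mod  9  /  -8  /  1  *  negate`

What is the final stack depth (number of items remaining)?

1

-9     : [-9]
-8     : [-9, -8]
-      : [-1]
-5     : [-1, -5]
negate : [-1, 5]
+      : [4]
-1     : [4, -1]
5      : [4, -1, 5]
mod    : [4, -1]
negate : [4, 1]
*      : [4]
-48    : [4, -48]
/      : [0]
50     : [0, 50]
mod    : [0]
9      : [0, 9]
/      : [0]
-8     : [0, -8]
/      : [0]
1      : [0, 1]
*      : [0]
negate : [0]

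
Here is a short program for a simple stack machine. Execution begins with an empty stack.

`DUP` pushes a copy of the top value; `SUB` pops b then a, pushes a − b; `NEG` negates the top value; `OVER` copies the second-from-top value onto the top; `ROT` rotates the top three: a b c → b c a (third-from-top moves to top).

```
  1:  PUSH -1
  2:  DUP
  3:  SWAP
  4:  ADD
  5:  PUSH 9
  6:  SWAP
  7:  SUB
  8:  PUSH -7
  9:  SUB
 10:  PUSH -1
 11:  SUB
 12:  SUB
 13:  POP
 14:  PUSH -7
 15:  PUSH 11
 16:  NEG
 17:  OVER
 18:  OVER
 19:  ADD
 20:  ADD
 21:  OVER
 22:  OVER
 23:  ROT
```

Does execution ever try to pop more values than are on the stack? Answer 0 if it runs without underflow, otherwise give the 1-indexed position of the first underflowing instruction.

12

PUSH -1  -1
DUP      -1 -1
SWAP     -1 -1
ADD      -2
PUSH 9   -2 9
SWAP     9 -2
SUB      11
PUSH -7  11 -7
SUB      18
PUSH -1  18 -1
SUB      19
SUB  — needs 2 operands, stack has 1 → underflow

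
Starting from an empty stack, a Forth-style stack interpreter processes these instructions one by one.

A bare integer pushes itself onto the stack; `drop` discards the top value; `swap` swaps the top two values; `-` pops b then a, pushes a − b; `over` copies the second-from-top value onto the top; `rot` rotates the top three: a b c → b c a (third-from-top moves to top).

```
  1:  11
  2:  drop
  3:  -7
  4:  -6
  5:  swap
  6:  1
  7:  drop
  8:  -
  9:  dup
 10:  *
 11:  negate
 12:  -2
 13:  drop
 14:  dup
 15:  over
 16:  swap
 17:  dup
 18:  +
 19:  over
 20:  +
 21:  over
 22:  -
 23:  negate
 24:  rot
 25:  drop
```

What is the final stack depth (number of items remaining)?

2

11     : 11
drop   : (empty)
-7     : -7
-6     : -7 -6
swap   : -6 -7
1      : -6 -7 1
drop   : -6 -7
-      : 1
dup    : 1 1
*      : 1
negate : -1
-2     : -1 -2
drop   : -1
dup    : -1 -1
over   : -1 -1 -1
swap   : -1 -1 -1
dup    : -1 -1 -1 -1
+      : -1 -1 -2
over   : -1 -1 -2 -1
+      : -1 -1 -3
over   : -1 -1 -3 -1
-      : -1 -1 -2
negate : -1 -1 2
rot    : -1 2 -1
drop   : -1 2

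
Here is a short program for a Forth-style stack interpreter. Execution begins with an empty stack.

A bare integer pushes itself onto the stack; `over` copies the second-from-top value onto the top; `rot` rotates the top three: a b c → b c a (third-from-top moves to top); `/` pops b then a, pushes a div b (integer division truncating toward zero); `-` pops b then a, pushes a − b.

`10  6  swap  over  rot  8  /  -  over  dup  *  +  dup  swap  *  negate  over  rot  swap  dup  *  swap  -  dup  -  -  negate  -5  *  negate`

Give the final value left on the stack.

56180

10      10
6       10 6
swap    6 10
over    6 10 6
rot     10 6 6
8       10 6 6 8
/       10 6 0
-       10 6
over    10 6 10
dup     10 6 10 10
*       10 6 100
+       10 106
dup     10 106 106
swap    10 106 106
*       10 11236
negate  10 -11236
over    10 -11236 10
rot     -11236 10 10
swap    -11236 10 10
dup     -11236 10 10 10
*       -11236 10 100
swap    -11236 100 10
-       -11236 90
dup     -11236 90 90
-       -11236 0
-       -11236
negate  11236
-5      11236 -5
*       -56180
negate  56180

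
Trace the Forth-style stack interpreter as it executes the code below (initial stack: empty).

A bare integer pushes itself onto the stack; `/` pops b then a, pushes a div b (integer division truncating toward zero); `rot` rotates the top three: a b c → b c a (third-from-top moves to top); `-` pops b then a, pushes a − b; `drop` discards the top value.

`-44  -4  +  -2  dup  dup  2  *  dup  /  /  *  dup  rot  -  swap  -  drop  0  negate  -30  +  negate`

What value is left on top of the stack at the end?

-44     [-44]
-4      [-44, -4]
+       [-48]
-2      [-48, -2]
dup     [-48, -2, -2]
dup     [-48, -2, -2, -2]
2       [-48, -2, -2, -2, 2]
*       [-48, -2, -2, -4]
dup     [-48, -2, -2, -4, -4]
/       [-48, -2, -2, 1]
/       [-48, -2, -2]
*       [-48, 4]
dup     [-48, 4, 4]
rot     [4, 4, -48]
-       [4, 52]
swap    [52, 4]
-       [48]
drop    []
0       [0]
negate  [0]
-30     [0, -30]
+       [-30]
negate  [30]

30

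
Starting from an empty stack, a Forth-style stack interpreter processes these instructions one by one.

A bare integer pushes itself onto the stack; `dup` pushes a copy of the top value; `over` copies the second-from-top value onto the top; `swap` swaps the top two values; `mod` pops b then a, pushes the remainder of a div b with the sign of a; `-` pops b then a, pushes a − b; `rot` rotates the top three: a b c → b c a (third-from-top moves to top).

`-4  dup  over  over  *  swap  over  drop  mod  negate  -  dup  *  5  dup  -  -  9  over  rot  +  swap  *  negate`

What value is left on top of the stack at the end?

-288

-4     → [-4]
dup    → [-4, -4]
over   → [-4, -4, -4]
over   → [-4, -4, -4, -4]
*      → [-4, -4, 16]
swap   → [-4, 16, -4]
over   → [-4, 16, -4, 16]
drop   → [-4, 16, -4]
mod    → [-4, 0]
negate → [-4, 0]
-      → [-4]
dup    → [-4, -4]
*      → [16]
5      → [16, 5]
dup    → [16, 5, 5]
-      → [16, 0]
-      → [16]
9      → [16, 9]
over   → [16, 9, 16]
rot    → [9, 16, 16]
+      → [9, 32]
swap   → [32, 9]
*      → [288]
negate → [-288]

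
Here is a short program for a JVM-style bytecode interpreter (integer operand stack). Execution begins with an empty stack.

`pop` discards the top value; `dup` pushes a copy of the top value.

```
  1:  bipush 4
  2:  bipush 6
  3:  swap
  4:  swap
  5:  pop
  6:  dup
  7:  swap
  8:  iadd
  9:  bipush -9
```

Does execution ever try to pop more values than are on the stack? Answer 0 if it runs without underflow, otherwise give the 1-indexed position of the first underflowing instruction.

bipush 4  -> 4
bipush 6  -> 4 6
swap      -> 6 4
swap      -> 4 6
pop       -> 4
dup       -> 4 4
swap      -> 4 4
iadd      -> 8
bipush -9 -> 8 -9

0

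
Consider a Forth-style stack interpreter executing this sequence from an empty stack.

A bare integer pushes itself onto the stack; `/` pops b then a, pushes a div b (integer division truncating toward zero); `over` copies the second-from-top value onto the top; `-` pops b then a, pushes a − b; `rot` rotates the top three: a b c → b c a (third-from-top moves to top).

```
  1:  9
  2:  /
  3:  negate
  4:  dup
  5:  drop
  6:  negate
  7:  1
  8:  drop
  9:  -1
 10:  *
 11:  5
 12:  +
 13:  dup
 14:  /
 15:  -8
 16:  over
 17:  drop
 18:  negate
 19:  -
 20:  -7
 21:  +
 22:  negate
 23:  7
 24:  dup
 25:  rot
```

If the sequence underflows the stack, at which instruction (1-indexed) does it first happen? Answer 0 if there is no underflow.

2

9  [9]
/  — needs 2 operands, stack has 1 → underflow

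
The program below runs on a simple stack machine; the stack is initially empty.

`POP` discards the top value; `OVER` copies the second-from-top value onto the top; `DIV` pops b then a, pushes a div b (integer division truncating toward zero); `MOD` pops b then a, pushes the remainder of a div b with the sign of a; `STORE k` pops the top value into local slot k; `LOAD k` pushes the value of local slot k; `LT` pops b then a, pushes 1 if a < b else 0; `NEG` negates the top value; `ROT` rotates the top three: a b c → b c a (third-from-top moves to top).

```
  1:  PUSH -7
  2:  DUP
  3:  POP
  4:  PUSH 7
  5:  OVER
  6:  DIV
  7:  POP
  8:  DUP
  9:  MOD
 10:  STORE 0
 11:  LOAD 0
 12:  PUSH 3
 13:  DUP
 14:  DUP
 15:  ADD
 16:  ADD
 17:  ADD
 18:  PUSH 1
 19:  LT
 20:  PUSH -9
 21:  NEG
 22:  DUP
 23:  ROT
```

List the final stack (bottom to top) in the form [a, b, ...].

[9, 9, 0]

PUSH -7 → -7
DUP     → -7 -7
POP     → -7
PUSH 7  → -7 7
OVER    → -7 7 -7
DIV     → -7 -1
POP     → -7
DUP     → -7 -7
MOD     → 0
STORE 0 → (empty)
LOAD 0  → 0
PUSH 3  → 0 3
DUP     → 0 3 3
DUP     → 0 3 3 3
ADD     → 0 3 6
ADD     → 0 9
ADD     → 9
PUSH 1  → 9 1
LT      → 0
PUSH -9 → 0 -9
NEG     → 0 9
DUP     → 0 9 9
ROT     → 9 9 0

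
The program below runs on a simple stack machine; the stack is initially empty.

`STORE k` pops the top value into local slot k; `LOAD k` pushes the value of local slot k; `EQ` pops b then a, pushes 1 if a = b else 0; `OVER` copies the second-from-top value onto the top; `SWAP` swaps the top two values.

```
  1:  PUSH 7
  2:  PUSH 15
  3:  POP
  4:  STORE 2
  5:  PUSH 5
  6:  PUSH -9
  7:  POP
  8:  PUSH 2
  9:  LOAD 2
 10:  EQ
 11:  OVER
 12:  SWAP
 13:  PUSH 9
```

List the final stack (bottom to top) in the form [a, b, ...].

[5, 5, 0, 9]

PUSH 7   [7]
PUSH 15  [7, 15]
POP      [7]
STORE 2  []
PUSH 5   [5]
PUSH -9  [5, -9]
POP      [5]
PUSH 2   [5, 2]
LOAD 2   [5, 2, 7]
EQ       [5, 0]
OVER     [5, 0, 5]
SWAP     [5, 5, 0]
PUSH 9   [5, 5, 0, 9]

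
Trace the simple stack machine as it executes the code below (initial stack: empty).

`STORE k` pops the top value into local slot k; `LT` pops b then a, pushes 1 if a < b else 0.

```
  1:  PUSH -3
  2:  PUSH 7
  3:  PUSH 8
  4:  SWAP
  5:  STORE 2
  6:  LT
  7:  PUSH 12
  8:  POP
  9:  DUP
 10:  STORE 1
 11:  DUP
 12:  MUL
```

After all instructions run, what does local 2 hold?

7

PUSH -3 -> -3
PUSH 7  -> -3 7
PUSH 8  -> -3 7 8
SWAP    -> -3 8 7
STORE 2 -> -3 8
LT      -> 1
PUSH 12 -> 1 12
POP     -> 1
DUP     -> 1 1
STORE 1 -> 1
DUP     -> 1 1
MUL     -> 1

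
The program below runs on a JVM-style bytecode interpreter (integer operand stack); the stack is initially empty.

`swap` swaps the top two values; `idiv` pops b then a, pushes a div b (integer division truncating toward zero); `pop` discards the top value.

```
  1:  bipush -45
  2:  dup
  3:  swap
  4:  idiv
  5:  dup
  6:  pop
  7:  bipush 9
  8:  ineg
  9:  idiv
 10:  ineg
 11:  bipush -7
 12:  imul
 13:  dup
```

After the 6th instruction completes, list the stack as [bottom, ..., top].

bipush -45  -45
dup         -45 -45
swap        -45 -45
idiv        1
dup         1 1
pop         1

[1]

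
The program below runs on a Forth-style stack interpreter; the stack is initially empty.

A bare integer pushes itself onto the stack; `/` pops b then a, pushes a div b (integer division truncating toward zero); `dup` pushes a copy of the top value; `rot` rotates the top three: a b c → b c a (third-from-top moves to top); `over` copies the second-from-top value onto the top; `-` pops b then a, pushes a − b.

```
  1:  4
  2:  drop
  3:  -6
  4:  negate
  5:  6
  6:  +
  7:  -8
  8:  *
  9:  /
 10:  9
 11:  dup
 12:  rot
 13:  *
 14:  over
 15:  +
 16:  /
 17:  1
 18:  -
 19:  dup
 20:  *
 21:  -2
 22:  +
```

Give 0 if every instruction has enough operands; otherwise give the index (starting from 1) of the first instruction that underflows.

4      -> 4
drop   -> (empty)
-6     -> -6
negate -> 6
6      -> 6 6
+      -> 12
-8     -> 12 -8
*      -> -96
/  — needs 2 operands, stack has 1 → underflow

9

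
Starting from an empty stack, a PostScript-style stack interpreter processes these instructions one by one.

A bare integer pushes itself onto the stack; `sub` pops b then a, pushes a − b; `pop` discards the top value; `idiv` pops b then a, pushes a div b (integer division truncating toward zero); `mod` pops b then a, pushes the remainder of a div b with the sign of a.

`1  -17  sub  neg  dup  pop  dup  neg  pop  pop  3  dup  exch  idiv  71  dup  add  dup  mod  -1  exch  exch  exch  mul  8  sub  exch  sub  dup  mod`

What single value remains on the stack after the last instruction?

0

1     [1]
-17   [1, -17]
sub   [18]
neg   [-18]
dup   [-18, -18]
pop   [-18]
dup   [-18, -18]
neg   [-18, 18]
pop   [-18]
pop   []
3     [3]
dup   [3, 3]
exch  [3, 3]
idiv  [1]
71    [1, 71]
dup   [1, 71, 71]
add   [1, 142]
dup   [1, 142, 142]
mod   [1, 0]
-1    [1, 0, -1]
exch  [1, -1, 0]
exch  [1, 0, -1]
exch  [1, -1, 0]
mul   [1, 0]
8     [1, 0, 8]
sub   [1, -8]
exch  [-8, 1]
sub   [-9]
dup   [-9, -9]
mod   [0]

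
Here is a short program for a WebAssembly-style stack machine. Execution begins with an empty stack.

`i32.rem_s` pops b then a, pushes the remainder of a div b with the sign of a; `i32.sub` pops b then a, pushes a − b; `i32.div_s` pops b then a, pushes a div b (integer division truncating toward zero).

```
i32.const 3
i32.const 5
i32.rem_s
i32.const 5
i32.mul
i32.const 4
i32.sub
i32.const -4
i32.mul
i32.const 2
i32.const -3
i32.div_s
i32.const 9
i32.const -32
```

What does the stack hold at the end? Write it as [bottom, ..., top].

[-44, 0, 9, -32]

i32.const 3    [3]
i32.const 5    [3, 5]
i32.rem_s      [3]
i32.const 5    [3, 5]
i32.mul        [15]
i32.const 4    [15, 4]
i32.sub        [11]
i32.const -4   [11, -4]
i32.mul        [-44]
i32.const 2    [-44, 2]
i32.const -3   [-44, 2, -3]
i32.div_s      [-44, 0]
i32.const 9    [-44, 0, 9]
i32.const -32  [-44, 0, 9, -32]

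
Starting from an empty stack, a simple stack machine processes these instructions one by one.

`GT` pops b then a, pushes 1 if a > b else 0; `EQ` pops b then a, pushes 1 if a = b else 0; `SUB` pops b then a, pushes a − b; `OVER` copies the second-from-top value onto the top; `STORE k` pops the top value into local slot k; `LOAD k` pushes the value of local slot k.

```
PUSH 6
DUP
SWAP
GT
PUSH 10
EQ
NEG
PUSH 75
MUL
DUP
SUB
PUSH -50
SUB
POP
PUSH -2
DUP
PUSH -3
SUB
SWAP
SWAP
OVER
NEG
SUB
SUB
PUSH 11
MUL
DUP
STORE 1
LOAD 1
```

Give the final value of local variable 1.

PUSH 6    6
DUP       6 6
SWAP      6 6
GT        0
PUSH 10   0 10
EQ        0
NEG       0
PUSH 75   0 75
MUL       0
DUP       0 0
SUB       0
PUSH -50  0 -50
SUB       50
POP       (empty)
PUSH -2   -2
DUP       -2 -2
PUSH -3   -2 -2 -3
SUB       -2 1
SWAP      1 -2
SWAP      -2 1
OVER      -2 1 -2
NEG       -2 1 2
SUB       -2 -1
SUB       -1
PUSH 11   -1 11
MUL       -11
DUP       -11 -11
STORE 1   -11
LOAD 1    -11 -11

-11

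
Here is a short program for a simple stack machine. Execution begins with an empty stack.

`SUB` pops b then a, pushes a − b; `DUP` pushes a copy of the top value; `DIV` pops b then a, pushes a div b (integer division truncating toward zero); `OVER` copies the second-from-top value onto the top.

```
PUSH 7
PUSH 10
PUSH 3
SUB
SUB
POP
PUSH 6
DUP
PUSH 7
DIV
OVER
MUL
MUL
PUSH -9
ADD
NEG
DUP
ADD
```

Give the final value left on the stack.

PUSH 7  -> [7]
PUSH 10 -> [7, 10]
PUSH 3  -> [7, 10, 3]
SUB     -> [7, 7]
SUB     -> [0]
POP     -> []
PUSH 6  -> [6]
DUP     -> [6, 6]
PUSH 7  -> [6, 6, 7]
DIV     -> [6, 0]
OVER    -> [6, 0, 6]
MUL     -> [6, 0]
MUL     -> [0]
PUSH -9 -> [0, -9]
ADD     -> [-9]
NEG     -> [9]
DUP     -> [9, 9]
ADD     -> [18]

18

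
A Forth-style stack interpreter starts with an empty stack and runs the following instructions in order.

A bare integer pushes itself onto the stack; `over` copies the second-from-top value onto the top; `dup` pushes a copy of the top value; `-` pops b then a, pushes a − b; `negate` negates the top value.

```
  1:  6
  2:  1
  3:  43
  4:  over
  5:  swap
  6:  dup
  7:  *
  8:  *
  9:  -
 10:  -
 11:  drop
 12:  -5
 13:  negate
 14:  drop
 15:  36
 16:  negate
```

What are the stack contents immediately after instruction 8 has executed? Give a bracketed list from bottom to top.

[6, 1, 1849]

6    → [6]
1    → [6, 1]
43   → [6, 1, 43]
over → [6, 1, 43, 1]
swap → [6, 1, 1, 43]
dup  → [6, 1, 1, 43, 43]
*    → [6, 1, 1, 1849]
*    → [6, 1, 1849]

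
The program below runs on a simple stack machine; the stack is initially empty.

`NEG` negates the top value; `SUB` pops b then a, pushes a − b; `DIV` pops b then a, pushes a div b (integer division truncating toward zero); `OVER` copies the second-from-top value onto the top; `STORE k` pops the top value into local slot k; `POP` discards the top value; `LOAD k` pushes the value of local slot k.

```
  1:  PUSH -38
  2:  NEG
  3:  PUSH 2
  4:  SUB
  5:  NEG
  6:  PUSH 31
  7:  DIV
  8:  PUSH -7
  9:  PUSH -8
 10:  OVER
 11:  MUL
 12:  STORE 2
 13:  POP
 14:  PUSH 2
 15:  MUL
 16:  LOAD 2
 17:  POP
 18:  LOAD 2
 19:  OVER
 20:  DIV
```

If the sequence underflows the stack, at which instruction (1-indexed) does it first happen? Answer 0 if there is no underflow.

PUSH -38 → -38
NEG      → 38
PUSH 2   → 38 2
SUB      → 36
NEG      → -36
PUSH 31  → -36 31
DIV      → -1
PUSH -7  → -1 -7
PUSH -8  → -1 -7 -8
OVER     → -1 -7 -8 -7
MUL      → -1 -7 56
STORE 2  → -1 -7
POP      → -1
PUSH 2   → -1 2
MUL      → -2
LOAD 2   → -2 56
POP      → -2
LOAD 2   → -2 56
OVER     → -2 56 -2
DIV      → -2 -28

0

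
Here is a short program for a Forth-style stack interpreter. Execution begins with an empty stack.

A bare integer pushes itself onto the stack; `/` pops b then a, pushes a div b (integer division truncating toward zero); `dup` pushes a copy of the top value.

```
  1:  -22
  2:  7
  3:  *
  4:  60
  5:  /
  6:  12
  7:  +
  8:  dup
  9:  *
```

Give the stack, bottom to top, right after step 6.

-22 -> -22
7   -> -22 7
*   -> -154
60  -> -154 60
/   -> -2
12  -> -2 12

[-2, 12]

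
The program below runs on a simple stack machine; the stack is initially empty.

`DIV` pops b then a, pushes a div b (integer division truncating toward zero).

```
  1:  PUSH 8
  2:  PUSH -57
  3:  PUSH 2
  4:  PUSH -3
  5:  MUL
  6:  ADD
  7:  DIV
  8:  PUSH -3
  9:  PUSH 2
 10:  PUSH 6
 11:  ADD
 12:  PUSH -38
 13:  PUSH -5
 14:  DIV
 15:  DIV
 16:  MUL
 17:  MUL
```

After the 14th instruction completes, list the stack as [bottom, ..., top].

PUSH 8   → [8]
PUSH -57 → [8, -57]
PUSH 2   → [8, -57, 2]
PUSH -3  → [8, -57, 2, -3]
MUL      → [8, -57, -6]
ADD      → [8, -63]
DIV      → [0]
PUSH -3  → [0, -3]
PUSH 2   → [0, -3, 2]
PUSH 6   → [0, -3, 2, 6]
ADD      → [0, -3, 8]
PUSH -38 → [0, -3, 8, -38]
PUSH -5  → [0, -3, 8, -38, -5]
DIV      → [0, -3, 8, 7]

[0, -3, 8, 7]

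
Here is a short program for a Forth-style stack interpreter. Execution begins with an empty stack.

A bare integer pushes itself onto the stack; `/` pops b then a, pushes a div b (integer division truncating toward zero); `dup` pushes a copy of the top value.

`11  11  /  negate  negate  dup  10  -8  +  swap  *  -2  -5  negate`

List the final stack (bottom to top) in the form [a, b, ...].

11      [11]
11      [11, 11]
/       [1]
negate  [-1]
negate  [1]
dup     [1, 1]
10      [1, 1, 10]
-8      [1, 1, 10, -8]
+       [1, 1, 2]
swap    [1, 2, 1]
*       [1, 2]
-2      [1, 2, -2]
-5      [1, 2, -2, -5]
negate  [1, 2, -2, 5]

[1, 2, -2, 5]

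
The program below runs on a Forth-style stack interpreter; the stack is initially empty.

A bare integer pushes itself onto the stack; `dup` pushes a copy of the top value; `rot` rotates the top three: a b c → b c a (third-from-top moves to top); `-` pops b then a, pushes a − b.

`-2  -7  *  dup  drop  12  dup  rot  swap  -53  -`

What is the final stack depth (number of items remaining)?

3

-2    -2
-7    -2 -7
*     14
dup   14 14
drop  14
12    14 12
dup   14 12 12
rot   12 12 14
swap  12 14 12
-53   12 14 12 -53
-     12 14 65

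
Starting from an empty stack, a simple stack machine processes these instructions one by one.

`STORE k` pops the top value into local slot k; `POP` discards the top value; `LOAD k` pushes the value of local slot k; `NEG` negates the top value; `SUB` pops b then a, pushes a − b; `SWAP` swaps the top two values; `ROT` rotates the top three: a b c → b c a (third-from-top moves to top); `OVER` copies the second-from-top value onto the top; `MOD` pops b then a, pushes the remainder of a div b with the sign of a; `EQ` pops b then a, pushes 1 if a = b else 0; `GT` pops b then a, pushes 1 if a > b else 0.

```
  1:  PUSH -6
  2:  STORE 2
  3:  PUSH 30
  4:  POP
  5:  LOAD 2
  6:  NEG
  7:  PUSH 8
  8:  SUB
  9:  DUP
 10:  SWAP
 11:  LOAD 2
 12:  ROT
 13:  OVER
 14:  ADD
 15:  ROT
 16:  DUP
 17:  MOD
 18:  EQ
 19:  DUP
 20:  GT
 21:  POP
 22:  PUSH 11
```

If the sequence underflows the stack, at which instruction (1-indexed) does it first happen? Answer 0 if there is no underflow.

PUSH -6  [-6]
STORE 2  []
PUSH 30  [30]
POP      []
LOAD 2   [-6]
NEG      [6]
PUSH 8   [6, 8]
SUB      [-2]
DUP      [-2, -2]
SWAP     [-2, -2]
LOAD 2   [-2, -2, -6]
ROT      [-2, -6, -2]
OVER     [-2, -6, -2, -6]
ADD      [-2, -6, -8]
ROT      [-6, -8, -2]
DUP      [-6, -8, -2, -2]
MOD      [-6, -8, 0]
EQ       [-6, 0]
DUP      [-6, 0, 0]
GT       [-6, 0]
POP      [-6]
PUSH 11  [-6, 11]

0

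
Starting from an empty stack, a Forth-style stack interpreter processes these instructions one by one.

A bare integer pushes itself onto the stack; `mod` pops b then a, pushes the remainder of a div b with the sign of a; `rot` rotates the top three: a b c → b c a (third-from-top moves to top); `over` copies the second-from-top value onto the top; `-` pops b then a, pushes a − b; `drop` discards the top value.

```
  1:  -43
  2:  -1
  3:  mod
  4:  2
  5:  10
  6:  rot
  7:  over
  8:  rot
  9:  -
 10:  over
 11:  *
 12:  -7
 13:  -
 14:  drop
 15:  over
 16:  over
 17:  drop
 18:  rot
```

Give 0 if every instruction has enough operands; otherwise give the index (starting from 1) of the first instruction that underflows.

-43  -> -43
-1   -> -43 -1
mod  -> 0
2    -> 0 2
10   -> 0 2 10
rot  -> 2 10 0
over -> 2 10 0 10
rot  -> 2 0 10 10
-    -> 2 0 0
over -> 2 0 0 0
*    -> 2 0 0
-7   -> 2 0 0 -7
-    -> 2 0 7
drop -> 2 0
over -> 2 0 2
over -> 2 0 2 0
drop -> 2 0 2
rot  -> 0 2 2

0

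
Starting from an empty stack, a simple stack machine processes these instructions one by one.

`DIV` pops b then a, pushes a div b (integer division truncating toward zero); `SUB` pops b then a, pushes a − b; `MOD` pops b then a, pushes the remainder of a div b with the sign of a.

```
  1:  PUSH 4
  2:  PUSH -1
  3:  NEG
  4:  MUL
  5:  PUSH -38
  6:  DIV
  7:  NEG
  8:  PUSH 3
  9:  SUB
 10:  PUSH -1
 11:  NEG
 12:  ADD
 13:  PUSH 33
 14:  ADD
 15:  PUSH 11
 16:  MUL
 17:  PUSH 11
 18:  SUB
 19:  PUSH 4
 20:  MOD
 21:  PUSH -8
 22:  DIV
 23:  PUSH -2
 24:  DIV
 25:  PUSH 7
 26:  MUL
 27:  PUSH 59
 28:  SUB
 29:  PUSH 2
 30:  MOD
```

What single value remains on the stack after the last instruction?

PUSH 4   → 4
PUSH -1  → 4 -1
NEG      → 4 1
MUL      → 4
PUSH -38 → 4 -38
DIV      → 0
NEG      → 0
PUSH 3   → 0 3
SUB      → -3
PUSH -1  → -3 -1
NEG      → -3 1
ADD      → -2
PUSH 33  → -2 33
ADD      → 31
PUSH 11  → 31 11
MUL      → 341
PUSH 11  → 341 11
SUB      → 330
PUSH 4   → 330 4
MOD      → 2
PUSH -8  → 2 -8
DIV      → 0
PUSH -2  → 0 -2
DIV      → 0
PUSH 7   → 0 7
MUL      → 0
PUSH 59  → 0 59
SUB      → -59
PUSH 2   → -59 2
MOD      → -1

-1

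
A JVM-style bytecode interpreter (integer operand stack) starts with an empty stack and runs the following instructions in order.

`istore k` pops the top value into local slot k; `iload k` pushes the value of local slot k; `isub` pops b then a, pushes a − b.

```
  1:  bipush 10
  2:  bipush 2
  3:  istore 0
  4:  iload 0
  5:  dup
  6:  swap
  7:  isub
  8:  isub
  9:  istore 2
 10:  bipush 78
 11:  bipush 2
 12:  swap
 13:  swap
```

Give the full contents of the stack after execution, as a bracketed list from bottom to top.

bipush 10 → 10
bipush 2  → 10 2
istore 0  → 10
iload 0   → 10 2
dup       → 10 2 2
swap      → 10 2 2
isub      → 10 0
isub      → 10
istore 2  → (empty)
bipush 78 → 78
bipush 2  → 78 2
swap      → 2 78
swap      → 78 2

[78, 2]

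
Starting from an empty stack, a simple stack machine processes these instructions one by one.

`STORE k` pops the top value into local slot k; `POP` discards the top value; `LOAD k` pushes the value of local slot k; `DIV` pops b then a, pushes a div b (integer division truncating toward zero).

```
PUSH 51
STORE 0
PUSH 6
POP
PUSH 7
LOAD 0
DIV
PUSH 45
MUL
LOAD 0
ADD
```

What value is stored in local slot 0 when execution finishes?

PUSH 51  [51]
STORE 0  []
PUSH 6   [6]
POP      []
PUSH 7   [7]
LOAD 0   [7, 51]
DIV      [0]
PUSH 45  [0, 45]
MUL      [0]
LOAD 0   [0, 51]
ADD      [51]

51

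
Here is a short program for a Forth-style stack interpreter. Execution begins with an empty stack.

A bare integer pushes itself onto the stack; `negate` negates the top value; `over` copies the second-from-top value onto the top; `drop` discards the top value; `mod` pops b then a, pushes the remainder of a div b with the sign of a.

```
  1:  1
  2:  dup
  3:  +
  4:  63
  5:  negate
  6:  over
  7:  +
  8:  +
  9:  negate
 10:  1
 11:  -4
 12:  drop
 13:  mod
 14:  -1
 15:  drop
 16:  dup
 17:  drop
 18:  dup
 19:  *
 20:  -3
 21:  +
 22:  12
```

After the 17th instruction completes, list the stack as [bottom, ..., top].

[0]

1      → [1]
dup    → [1, 1]
+      → [2]
63     → [2, 63]
negate → [2, -63]
over   → [2, -63, 2]
+      → [2, -61]
+      → [-59]
negate → [59]
1      → [59, 1]
-4     → [59, 1, -4]
drop   → [59, 1]
mod    → [0]
-1     → [0, -1]
drop   → [0]
dup    → [0, 0]
drop   → [0]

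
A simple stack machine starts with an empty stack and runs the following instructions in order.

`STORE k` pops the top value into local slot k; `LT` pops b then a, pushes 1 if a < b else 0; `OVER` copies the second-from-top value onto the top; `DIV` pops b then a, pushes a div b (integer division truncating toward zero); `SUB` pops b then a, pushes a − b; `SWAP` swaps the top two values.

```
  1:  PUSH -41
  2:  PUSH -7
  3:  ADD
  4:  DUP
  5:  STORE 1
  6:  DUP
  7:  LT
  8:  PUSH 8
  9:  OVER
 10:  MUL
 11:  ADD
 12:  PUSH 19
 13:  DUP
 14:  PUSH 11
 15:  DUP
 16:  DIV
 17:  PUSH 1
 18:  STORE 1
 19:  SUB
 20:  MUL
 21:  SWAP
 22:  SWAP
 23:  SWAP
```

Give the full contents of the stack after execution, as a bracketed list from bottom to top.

[342, 0]

PUSH -41 → -41
PUSH -7  → -41 -7
ADD      → -48
DUP      → -48 -48
STORE 1  → -48
DUP      → -48 -48
LT       → 0
PUSH 8   → 0 8
OVER     → 0 8 0
MUL      → 0 0
ADD      → 0
PUSH 19  → 0 19
DUP      → 0 19 19
PUSH 11  → 0 19 19 11
DUP      → 0 19 19 11 11
DIV      → 0 19 19 1
PUSH 1   → 0 19 19 1 1
STORE 1  → 0 19 19 1
SUB      → 0 19 18
MUL      → 0 342
SWAP     → 342 0
SWAP     → 0 342
SWAP     → 342 0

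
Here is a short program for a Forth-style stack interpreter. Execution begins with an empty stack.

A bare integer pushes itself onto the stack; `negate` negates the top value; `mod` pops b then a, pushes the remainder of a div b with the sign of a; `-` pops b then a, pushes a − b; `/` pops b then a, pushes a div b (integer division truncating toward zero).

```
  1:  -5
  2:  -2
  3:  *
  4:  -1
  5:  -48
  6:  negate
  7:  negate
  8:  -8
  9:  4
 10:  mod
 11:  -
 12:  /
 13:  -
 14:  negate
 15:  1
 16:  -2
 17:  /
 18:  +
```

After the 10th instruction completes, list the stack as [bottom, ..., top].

[10, -1, -48, 0]

-5      [-5]
-2      [-5, -2]
*       [10]
-1      [10, -1]
-48     [10, -1, -48]
negate  [10, -1, 48]
negate  [10, -1, -48]
-8      [10, -1, -48, -8]
4       [10, -1, -48, -8, 4]
mod     [10, -1, -48, 0]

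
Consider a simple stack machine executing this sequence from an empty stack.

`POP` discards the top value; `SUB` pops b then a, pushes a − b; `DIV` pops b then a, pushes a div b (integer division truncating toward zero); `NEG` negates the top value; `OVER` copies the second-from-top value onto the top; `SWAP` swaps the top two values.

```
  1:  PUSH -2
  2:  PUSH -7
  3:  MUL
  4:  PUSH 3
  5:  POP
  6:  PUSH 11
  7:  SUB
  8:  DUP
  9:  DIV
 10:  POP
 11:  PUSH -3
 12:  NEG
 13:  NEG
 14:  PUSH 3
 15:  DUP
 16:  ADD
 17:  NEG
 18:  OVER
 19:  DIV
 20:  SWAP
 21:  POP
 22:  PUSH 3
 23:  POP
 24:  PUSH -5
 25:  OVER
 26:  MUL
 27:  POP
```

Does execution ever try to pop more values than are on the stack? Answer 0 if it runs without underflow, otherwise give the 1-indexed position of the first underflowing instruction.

PUSH -2  [-2]
PUSH -7  [-2, -7]
MUL      [14]
PUSH 3   [14, 3]
POP      [14]
PUSH 11  [14, 11]
SUB      [3]
DUP      [3, 3]
DIV      [1]
POP      []
PUSH -3  [-3]
NEG      [3]
NEG      [-3]
PUSH 3   [-3, 3]
DUP      [-3, 3, 3]
ADD      [-3, 6]
NEG      [-3, -6]
OVER     [-3, -6, -3]
DIV      [-3, 2]
SWAP     [2, -3]
POP      [2]
PUSH 3   [2, 3]
POP      [2]
PUSH -5  [2, -5]
OVER     [2, -5, 2]
MUL      [2, -10]
POP      [2]

0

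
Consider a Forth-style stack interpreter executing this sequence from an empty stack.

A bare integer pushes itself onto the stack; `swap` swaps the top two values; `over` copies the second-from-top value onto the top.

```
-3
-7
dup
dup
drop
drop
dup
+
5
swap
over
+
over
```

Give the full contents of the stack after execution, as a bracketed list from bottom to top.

[-3, 5, -9, 5]

-3    -3
-7    -3 -7
dup   -3 -7 -7
dup   -3 -7 -7 -7
drop  -3 -7 -7
drop  -3 -7
dup   -3 -7 -7
+     -3 -14
5     -3 -14 5
swap  -3 5 -14
over  -3 5 -14 5
+     -3 5 -9
over  -3 5 -9 5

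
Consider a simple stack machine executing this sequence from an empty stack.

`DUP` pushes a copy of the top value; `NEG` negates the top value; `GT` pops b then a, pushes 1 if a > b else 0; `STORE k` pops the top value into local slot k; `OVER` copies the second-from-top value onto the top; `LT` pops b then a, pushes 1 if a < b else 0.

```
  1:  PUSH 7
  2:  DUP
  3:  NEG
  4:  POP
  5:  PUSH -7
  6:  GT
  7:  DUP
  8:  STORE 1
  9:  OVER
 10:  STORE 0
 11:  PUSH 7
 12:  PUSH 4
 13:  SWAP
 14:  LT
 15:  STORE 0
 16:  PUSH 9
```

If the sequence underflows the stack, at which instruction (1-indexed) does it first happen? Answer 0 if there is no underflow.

PUSH 7  → [7]
DUP     → [7, 7]
NEG     → [7, -7]
POP     → [7]
PUSH -7 → [7, -7]
GT      → [1]
DUP     → [1, 1]
STORE 1 → [1]
OVER  — needs 2 operands, stack has 1 → underflow

9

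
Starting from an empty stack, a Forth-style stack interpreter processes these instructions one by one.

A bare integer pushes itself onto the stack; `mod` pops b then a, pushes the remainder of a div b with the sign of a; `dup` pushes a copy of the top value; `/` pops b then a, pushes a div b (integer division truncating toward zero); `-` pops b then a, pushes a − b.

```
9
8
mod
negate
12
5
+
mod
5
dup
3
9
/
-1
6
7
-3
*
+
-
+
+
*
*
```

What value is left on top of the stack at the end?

9      → 9
8      → 9 8
mod    → 1
negate → -1
12     → -1 12
5      → -1 12 5
+      → -1 17
mod    → -1
5      → -1 5
dup    → -1 5 5
3      → -1 5 5 3
9      → -1 5 5 3 9
/      → -1 5 5 0
-1     → -1 5 5 0 -1
6      → -1 5 5 0 -1 6
7      → -1 5 5 0 -1 6 7
-3     → -1 5 5 0 -1 6 7 -3
*      → -1 5 5 0 -1 6 -21
+      → -1 5 5 0 -1 -15
-      → -1 5 5 0 14
+      → -1 5 5 14
+      → -1 5 19
*      → -1 95
*      → -95

-95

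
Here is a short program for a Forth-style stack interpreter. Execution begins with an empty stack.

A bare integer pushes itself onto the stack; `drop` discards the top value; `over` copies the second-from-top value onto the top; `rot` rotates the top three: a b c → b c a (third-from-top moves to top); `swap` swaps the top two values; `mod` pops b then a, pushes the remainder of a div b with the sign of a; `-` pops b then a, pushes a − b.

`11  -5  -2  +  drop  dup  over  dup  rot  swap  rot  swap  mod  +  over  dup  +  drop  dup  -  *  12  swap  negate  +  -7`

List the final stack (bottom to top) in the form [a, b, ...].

[12, -7]

11      11
-5      11 -5
-2      11 -5 -2
+       11 -7
drop    11
dup     11 11
over    11 11 11
dup     11 11 11 11
rot     11 11 11 11
swap    11 11 11 11
rot     11 11 11 11
swap    11 11 11 11
mod     11 11 0
+       11 11
over    11 11 11
dup     11 11 11 11
+       11 11 22
drop    11 11
dup     11 11 11
-       11 0
*       0
12      0 12
swap    12 0
negate  12 0
+       12
-7      12 -7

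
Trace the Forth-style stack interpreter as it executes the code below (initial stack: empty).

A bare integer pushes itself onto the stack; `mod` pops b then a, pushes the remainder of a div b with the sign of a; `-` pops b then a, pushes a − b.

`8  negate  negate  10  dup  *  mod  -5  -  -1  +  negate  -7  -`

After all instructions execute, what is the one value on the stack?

8       [8]
negate  [-8]
negate  [8]
10      [8, 10]
dup     [8, 10, 10]
*       [8, 100]
mod     [8]
-5      [8, -5]
-       [13]
-1      [13, -1]
+       [12]
negate  [-12]
-7      [-12, -7]
-       [-5]

-5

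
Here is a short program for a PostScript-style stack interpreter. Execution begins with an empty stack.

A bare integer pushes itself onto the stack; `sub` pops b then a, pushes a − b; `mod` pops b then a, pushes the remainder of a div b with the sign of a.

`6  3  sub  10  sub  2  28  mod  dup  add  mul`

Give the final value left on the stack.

6    [6]
3    [6, 3]
sub  [3]
10   [3, 10]
sub  [-7]
2    [-7, 2]
28   [-7, 2, 28]
mod  [-7, 2]
dup  [-7, 2, 2]
add  [-7, 4]
mul  [-28]

-28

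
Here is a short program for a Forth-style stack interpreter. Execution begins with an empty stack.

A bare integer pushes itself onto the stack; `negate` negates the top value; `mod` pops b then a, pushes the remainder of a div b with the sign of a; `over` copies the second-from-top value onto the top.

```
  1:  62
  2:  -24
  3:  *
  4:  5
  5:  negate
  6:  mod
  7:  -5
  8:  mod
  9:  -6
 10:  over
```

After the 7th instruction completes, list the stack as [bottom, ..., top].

[-3, -5]

62      [62]
-24     [62, -24]
*       [-1488]
5       [-1488, 5]
negate  [-1488, -5]
mod     [-3]
-5      [-3, -5]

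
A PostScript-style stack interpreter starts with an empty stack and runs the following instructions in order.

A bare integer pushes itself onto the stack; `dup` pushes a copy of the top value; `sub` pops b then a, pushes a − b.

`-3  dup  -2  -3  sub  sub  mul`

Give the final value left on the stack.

12

-3  -> -3
dup -> -3 -3
-2  -> -3 -3 -2
-3  -> -3 -3 -2 -3
sub -> -3 -3 1
sub -> -3 -4
mul -> 12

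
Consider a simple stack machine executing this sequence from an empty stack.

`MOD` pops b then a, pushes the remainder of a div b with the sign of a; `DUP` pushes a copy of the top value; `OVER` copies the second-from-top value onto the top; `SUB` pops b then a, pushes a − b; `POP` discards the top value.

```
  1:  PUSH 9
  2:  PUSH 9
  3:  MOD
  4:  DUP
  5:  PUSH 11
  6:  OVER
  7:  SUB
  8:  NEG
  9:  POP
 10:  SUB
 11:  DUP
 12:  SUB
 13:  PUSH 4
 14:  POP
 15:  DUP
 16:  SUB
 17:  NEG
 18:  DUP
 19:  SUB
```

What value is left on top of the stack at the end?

0

PUSH 9   9
PUSH 9   9 9
MOD      0
DUP      0 0
PUSH 11  0 0 11
OVER     0 0 11 0
SUB      0 0 11
NEG      0 0 -11
POP      0 0
SUB      0
DUP      0 0
SUB      0
PUSH 4   0 4
POP      0
DUP      0 0
SUB      0
NEG      0
DUP      0 0
SUB      0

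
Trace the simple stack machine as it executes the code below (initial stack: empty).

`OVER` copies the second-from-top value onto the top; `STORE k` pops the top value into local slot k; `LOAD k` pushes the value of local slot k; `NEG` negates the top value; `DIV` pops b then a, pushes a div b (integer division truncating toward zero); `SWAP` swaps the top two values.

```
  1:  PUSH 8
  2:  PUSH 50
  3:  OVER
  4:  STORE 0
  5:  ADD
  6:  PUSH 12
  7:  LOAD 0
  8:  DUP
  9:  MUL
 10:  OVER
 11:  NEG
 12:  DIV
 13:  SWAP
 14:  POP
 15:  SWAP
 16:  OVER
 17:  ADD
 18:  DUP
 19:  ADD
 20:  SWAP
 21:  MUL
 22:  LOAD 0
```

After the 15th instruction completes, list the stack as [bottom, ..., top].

[-5, 58]

PUSH 8  → [8]
PUSH 50 → [8, 50]
OVER    → [8, 50, 8]
STORE 0 → [8, 50]
ADD     → [58]
PUSH 12 → [58, 12]
LOAD 0  → [58, 12, 8]
DUP     → [58, 12, 8, 8]
MUL     → [58, 12, 64]
OVER    → [58, 12, 64, 12]
NEG     → [58, 12, 64, -12]
DIV     → [58, 12, -5]
SWAP    → [58, -5, 12]
POP     → [58, -5]
SWAP    → [-5, 58]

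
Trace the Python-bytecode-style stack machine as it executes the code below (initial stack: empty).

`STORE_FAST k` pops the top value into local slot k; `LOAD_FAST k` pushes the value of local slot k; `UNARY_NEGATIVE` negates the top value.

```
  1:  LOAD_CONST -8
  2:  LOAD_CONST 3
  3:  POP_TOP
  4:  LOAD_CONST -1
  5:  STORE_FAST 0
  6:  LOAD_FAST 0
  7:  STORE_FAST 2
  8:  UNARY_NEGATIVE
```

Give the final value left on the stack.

8

LOAD_CONST -8  → [-8]
LOAD_CONST 3   → [-8, 3]
POP_TOP        → [-8]
LOAD_CONST -1  → [-8, -1]
STORE_FAST 0   → [-8]
LOAD_FAST 0    → [-8, -1]
STORE_FAST 2   → [-8]
UNARY_NEGATIVE → [8]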